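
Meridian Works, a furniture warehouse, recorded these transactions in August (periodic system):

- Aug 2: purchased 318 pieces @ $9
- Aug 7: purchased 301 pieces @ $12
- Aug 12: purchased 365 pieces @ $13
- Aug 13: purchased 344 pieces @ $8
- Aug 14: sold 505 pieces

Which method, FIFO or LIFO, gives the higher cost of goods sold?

FIFO COGS: 318 @ $9 + 187 @ $12 = $5,106
LIFO COGS: 344 @ $8 + 161 @ $13 = $4,845

FIFO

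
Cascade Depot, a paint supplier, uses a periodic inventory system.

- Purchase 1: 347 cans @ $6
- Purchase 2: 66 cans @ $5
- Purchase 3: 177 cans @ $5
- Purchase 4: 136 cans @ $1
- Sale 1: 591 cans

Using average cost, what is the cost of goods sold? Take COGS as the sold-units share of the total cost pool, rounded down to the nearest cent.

Sale 1, sell 591: 591/726 × $3,433.00 → $2,794.63
Ending inventory (cost pool remaining) = $638.37

COGS = $2,794.63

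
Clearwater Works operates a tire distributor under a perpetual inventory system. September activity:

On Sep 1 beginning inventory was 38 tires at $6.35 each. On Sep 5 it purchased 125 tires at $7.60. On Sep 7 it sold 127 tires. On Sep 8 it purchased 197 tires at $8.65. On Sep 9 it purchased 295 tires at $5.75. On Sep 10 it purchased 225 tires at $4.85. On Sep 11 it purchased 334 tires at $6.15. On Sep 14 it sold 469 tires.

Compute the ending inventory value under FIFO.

Sep 7, 127 sold [FIFO — oldest first]: 38 @ $6.35 + 89 @ $7.60 = $917.70
Sep 14, 469 sold [FIFO — oldest first]: 36 @ $7.60 + 197 @ $8.65 + 236 @ $5.75 = $3,334.65
Total COGS = $917.70 + $3,334.65 = $4,252.35
Ending inventory: 59 @ $5.75 + 225 @ $4.85 + 334 @ $6.15 = $3,484.60

Ending inventory = $3,484.60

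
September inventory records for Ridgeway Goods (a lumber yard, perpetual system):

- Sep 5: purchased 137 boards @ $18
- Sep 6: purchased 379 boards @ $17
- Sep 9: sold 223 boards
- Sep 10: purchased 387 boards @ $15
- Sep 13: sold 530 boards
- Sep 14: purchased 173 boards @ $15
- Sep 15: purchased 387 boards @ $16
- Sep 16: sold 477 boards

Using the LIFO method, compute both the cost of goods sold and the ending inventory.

Sep 9, 223 sold [LIFO — newest first]: 223 @ $17 = $3,791
Sep 13, 530 sold [LIFO — newest first]: 387 @ $15 + 143 @ $17 = $8,236
Sep 16, 477 sold [LIFO — newest first]: 387 @ $16 + 90 @ $15 = $7,542
Total COGS = $3,791 + $8,236 + $7,542 = $19,569
Ending inventory: 137 @ $18 + 13 @ $17 + 83 @ $15 = $3,932

COGS = $19,569; ending inventory = $3,932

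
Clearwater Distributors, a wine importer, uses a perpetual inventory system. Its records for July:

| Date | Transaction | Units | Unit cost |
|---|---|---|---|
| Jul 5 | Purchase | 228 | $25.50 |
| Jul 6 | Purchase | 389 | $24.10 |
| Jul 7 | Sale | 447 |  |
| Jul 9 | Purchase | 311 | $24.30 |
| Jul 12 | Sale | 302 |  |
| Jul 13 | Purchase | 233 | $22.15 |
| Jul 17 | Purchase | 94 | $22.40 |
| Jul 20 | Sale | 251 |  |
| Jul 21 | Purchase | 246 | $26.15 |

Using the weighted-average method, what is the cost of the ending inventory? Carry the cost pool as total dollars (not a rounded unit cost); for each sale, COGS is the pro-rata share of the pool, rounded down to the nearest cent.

Ending inventory = $12,297.06

After Jul 5: 228 on hand, pool $5,814.00 (≈ $25.5000 each)
After Jul 6: 617 on hand, pool $15,188.90 (≈ $24.6173 each)
Jul 7, sell 447: 447/617 × $15,188.90 → $11,003.95
After Jul 9: 481 on hand, pool $11,742.25 (≈ $24.4122 each)
Jul 12, sell 302: 302/481 × $11,742.25 → $7,372.47
After Jul 13: 412 on hand, pool $9,530.73 (≈ $23.1328 each)
After Jul 17: 506 on hand, pool $11,636.33 (≈ $22.9967 each)
Jul 20, sell 251: 251/506 × $11,636.33 → $5,772.17
After Jul 21: 501 on hand, pool $12,297.06 (≈ $24.5450 each)
Total COGS = $11,003.95 + $7,372.47 + $5,772.17 = $24,148.59
Ending inventory (cost pool remaining) = $12,297.06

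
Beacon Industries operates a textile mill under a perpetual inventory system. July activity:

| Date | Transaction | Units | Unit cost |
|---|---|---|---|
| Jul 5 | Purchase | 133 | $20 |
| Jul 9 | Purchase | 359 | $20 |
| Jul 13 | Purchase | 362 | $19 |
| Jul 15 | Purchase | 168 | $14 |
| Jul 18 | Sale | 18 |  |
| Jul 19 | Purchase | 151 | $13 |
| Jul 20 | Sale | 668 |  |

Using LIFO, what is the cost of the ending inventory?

Ending inventory = $9,740

Jul 18, 18 sold [LIFO — newest first]: 18 @ $14 = $252
Jul 20, 668 sold [LIFO — newest first]: 151 @ $13 + 150 @ $14 + 362 @ $19 + 5 @ $20 = $11,041
Total COGS = $252 + $11,041 = $11,293
Ending inventory: 133 @ $20 + 354 @ $20 = $9,740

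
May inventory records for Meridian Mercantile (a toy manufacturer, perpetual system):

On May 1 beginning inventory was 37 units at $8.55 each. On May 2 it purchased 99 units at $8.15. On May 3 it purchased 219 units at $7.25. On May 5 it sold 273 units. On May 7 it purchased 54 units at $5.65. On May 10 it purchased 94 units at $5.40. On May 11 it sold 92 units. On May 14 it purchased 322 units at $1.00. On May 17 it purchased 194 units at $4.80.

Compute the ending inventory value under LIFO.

May 5, 273 sold [LIFO — newest first]: 219 @ $7.25 + 54 @ $8.15 = $2,027.85
May 11, 92 sold [LIFO — newest first]: 92 @ $5.40 = $496.80
Total COGS = $2,027.85 + $496.80 = $2,524.65
Ending inventory: 37 @ $8.55 + 45 @ $8.15 + 54 @ $5.65 + 2 @ $5.40 + 322 @ $1.00 + 194 @ $4.80 = $2,252.20

Ending inventory = $2,252.20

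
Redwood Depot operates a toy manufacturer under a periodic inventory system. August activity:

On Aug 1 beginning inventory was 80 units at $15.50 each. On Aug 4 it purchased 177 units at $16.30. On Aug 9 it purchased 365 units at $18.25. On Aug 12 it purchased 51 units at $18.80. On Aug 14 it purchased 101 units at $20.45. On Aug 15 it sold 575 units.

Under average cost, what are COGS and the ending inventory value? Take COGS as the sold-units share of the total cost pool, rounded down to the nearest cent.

Aug 15, sell 575: 575/774 × $13,810.60 → $10,259.81
Ending inventory (cost pool remaining) = $3,550.79
Check: goods available $13,810.60 = COGS $10,259.81 + ending $3,550.79

COGS = $10,259.81; ending inventory = $3,550.79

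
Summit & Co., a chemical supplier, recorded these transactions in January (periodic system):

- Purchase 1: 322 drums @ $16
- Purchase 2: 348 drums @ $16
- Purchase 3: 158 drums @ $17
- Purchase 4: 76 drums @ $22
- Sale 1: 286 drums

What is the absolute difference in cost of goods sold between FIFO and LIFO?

$614

FIFO COGS: 286 @ $16 = $4,576
LIFO COGS: 76 @ $22 + 158 @ $17 + 52 @ $16 = $5,190
Difference = |$4,576 − $5,190| = $614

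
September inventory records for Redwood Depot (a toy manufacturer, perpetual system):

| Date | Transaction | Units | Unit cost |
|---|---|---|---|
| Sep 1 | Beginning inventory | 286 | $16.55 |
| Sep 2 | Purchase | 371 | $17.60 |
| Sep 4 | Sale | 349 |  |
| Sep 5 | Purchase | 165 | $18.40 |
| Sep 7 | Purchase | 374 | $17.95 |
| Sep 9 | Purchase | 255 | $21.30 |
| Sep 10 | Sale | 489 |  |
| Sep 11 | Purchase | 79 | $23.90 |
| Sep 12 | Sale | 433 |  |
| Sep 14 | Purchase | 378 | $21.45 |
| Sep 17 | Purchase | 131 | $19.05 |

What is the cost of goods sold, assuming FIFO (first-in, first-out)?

COGS = $22,609.70

Sep 4, 349 sold [FIFO — oldest first]: 286 @ $16.55 + 63 @ $17.60 = $5,842.10
Sep 10, 489 sold [FIFO — oldest first]: 308 @ $17.60 + 165 @ $18.40 + 16 @ $17.95 = $8,744.00
Sep 12, 433 sold [FIFO — oldest first]: 358 @ $17.95 + 75 @ $21.30 = $8,023.60
Total COGS = $5,842.10 + $8,744.00 + $8,023.60 = $22,609.70
Ending inventory: 180 @ $21.30 + 79 @ $23.90 + 378 @ $21.45 + 131 @ $19.05 = $16,325.75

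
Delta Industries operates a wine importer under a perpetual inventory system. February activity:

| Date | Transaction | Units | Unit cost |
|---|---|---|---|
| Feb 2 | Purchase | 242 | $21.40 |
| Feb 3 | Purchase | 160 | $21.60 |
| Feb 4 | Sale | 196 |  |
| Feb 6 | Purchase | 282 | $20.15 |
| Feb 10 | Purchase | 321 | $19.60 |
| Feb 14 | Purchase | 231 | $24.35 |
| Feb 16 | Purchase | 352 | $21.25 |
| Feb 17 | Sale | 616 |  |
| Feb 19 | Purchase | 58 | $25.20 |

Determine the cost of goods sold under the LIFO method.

Feb 4, 196 sold [LIFO — newest first]: 160 @ $21.60 + 36 @ $21.40 = $4,226.40
Feb 17, 616 sold [LIFO — newest first]: 352 @ $21.25 + 231 @ $24.35 + 33 @ $19.60 = $13,751.65
Total COGS = $4,226.40 + $13,751.65 = $17,978.05
Ending inventory: 206 @ $21.40 + 282 @ $20.15 + 288 @ $19.60 + 58 @ $25.20 = $17,197.10

COGS = $17,978.05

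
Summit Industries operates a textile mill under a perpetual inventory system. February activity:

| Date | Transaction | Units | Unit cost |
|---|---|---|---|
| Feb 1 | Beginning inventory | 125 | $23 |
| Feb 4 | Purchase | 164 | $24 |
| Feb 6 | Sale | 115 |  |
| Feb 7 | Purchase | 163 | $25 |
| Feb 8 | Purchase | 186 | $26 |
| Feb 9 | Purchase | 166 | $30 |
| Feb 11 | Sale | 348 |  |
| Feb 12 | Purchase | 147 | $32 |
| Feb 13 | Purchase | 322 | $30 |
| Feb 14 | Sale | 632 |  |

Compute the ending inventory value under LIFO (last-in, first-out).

Ending inventory = $4,151

Feb 6, 115 sold [LIFO — newest first]: 115 @ $24 = $2,760
Feb 11, 348 sold [LIFO — newest first]: 166 @ $30 + 182 @ $26 = $9,712
Feb 14, 632 sold [LIFO — newest first]: 322 @ $30 + 147 @ $32 + 4 @ $26 + 159 @ $25 = $18,443
Total COGS = $2,760 + $9,712 + $18,443 = $30,915
Ending inventory: 125 @ $23 + 49 @ $24 + 4 @ $25 = $4,151
Check: goods available $35,066 = COGS $30,915 + ending $4,151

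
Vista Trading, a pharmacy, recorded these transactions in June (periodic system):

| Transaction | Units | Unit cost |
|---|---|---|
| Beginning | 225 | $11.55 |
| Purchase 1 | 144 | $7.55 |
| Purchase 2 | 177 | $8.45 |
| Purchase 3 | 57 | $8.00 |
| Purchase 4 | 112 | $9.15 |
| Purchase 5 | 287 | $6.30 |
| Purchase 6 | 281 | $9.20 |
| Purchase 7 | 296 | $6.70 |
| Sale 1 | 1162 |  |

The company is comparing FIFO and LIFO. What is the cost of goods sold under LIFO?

COGS = $8,947.35

FIFO COGS: 225 @ $11.55 + 144 @ $7.55 + 177 @ $8.45 + 57 @ $8.00 + 112 @ $9.15 + 287 @ $6.30 + 160 @ $9.20 = $9,942.50
LIFO COGS: 296 @ $6.70 + 281 @ $9.20 + 287 @ $6.30 + 112 @ $9.15 + 57 @ $8.00 + 129 @ $8.45 = $8,947.35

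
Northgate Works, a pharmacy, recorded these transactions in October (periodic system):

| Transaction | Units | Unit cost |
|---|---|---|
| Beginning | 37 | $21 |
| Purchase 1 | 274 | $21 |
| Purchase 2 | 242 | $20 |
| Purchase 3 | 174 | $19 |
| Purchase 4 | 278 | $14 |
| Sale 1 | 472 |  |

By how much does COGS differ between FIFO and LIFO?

FIFO COGS: 37 @ $21 + 274 @ $21 + 161 @ $20 = $9,751
LIFO COGS: 278 @ $14 + 174 @ $19 + 20 @ $20 = $7,598
Difference = |$9,751 − $7,598| = $2,153

$2,153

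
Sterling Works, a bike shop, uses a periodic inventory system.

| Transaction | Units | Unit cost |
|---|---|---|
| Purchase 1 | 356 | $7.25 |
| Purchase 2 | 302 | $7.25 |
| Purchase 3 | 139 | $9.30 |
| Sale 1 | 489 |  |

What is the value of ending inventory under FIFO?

Sale 1 (489) [FIFO — oldest first]: 356 @ $7.25 + 133 @ $7.25 = $3,545.25
Ending inventory: 169 @ $7.25 + 139 @ $9.30 = $2,517.95

Ending inventory = $2,517.95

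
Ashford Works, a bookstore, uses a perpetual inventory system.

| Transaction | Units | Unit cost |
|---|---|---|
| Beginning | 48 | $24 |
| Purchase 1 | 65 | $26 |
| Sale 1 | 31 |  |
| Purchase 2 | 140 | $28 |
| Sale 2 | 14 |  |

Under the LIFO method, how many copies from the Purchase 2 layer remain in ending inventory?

126

Sale 1 (31) [LIFO — newest first]: 31 @ $26 = $806
Sale 2 (14) [LIFO — newest first]: 14 @ $28 = $392
Total COGS = $806 + $392 = $1,198
Ending inventory: 48 @ $24 + 34 @ $26 + 126 @ $28 = $5,564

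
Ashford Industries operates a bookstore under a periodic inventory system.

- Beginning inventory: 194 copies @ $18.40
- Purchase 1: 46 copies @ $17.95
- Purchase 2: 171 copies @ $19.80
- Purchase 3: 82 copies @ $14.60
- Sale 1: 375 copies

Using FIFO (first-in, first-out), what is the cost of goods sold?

Sale 1 (375) [FIFO — oldest first]: 194 @ $18.40 + 46 @ $17.95 + 135 @ $19.80 = $7,068.30
Ending inventory: 36 @ $19.80 + 82 @ $14.60 = $1,910.00
Check: goods available $8,978.30 = COGS $7,068.30 + ending $1,910.00

COGS = $7,068.30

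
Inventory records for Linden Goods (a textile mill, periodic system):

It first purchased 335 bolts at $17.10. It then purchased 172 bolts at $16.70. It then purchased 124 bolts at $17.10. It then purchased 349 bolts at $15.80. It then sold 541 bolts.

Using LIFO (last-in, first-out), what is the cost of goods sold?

COGS = $8,770.20

Sale 1 (541) [LIFO — newest first]: 349 @ $15.80 + 124 @ $17.10 + 68 @ $16.70 = $8,770.20
Ending inventory: 335 @ $17.10 + 104 @ $16.70 = $7,465.30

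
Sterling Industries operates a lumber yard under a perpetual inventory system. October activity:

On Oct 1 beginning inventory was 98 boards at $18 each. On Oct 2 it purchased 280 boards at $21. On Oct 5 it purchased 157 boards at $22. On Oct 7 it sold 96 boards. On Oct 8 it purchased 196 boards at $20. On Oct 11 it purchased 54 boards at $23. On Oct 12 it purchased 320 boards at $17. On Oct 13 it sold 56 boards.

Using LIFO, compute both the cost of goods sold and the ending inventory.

COGS = $3,064; ending inventory = $18,636

Oct 7, 96 sold [LIFO — newest first]: 96 @ $22 = $2,112
Oct 13, 56 sold [LIFO — newest first]: 56 @ $17 = $952
Total COGS = $2,112 + $952 = $3,064
Ending inventory: 98 @ $18 + 280 @ $21 + 61 @ $22 + 196 @ $20 + 54 @ $23 + 264 @ $17 = $18,636
Check: goods available $21,700 = COGS $3,064 + ending $18,636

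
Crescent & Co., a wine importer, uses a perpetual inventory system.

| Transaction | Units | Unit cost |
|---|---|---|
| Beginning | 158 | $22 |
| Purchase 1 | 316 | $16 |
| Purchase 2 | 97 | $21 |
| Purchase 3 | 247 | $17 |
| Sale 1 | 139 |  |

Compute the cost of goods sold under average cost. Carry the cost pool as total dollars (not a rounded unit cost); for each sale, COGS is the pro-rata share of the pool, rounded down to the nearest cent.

COGS = $2,509.47

After Beginning: 158 on hand, pool $3,476.00 (≈ $22.0000 each)
After Purchase 1: 474 on hand, pool $8,532.00 (≈ $18.0000 each)
After Purchase 2: 571 on hand, pool $10,569.00 (≈ $18.5096 each)
After Purchase 3: 818 on hand, pool $14,768.00 (≈ $18.0538 each)
Sale 1, sell 139: 139/818 × $14,768.00 → $2,509.47
Ending inventory (cost pool remaining) = $12,258.53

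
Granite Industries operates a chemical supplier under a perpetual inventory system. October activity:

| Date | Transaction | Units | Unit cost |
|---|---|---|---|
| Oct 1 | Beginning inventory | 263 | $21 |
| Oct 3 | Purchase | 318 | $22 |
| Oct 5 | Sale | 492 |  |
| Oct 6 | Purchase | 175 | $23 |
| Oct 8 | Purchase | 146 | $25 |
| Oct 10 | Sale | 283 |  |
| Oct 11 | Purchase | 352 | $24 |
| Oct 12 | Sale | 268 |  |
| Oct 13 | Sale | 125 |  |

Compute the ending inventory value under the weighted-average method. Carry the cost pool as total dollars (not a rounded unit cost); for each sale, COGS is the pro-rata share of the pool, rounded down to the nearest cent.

After Oct 1: 263 on hand, pool $5,523.00 (≈ $21.0000 each)
After Oct 3: 581 on hand, pool $12,519.00 (≈ $21.5473 each)
Oct 5, sell 492: 492/581 × $12,519.00 → $10,601.28
After Oct 6: 264 on hand, pool $5,942.72 (≈ $22.5103 each)
After Oct 8: 410 on hand, pool $9,592.72 (≈ $23.3969 each)
Oct 10, sell 283: 283/410 × $9,592.72 → $6,621.31
After Oct 11: 479 on hand, pool $11,419.41 (≈ $23.8401 each)
Oct 12, sell 268: 268/479 × $11,419.41 → $6,389.14
Oct 13, sell 125: 125/211 × $5,030.27 → $2,980.01
Total COGS = $10,601.28 + $6,621.31 + $6,389.14 + $2,980.01 = $26,591.74
Ending inventory (cost pool remaining) = $2,050.26
Check: goods available $28,642.00 = COGS $26,591.74 + ending $2,050.26

Ending inventory = $2,050.26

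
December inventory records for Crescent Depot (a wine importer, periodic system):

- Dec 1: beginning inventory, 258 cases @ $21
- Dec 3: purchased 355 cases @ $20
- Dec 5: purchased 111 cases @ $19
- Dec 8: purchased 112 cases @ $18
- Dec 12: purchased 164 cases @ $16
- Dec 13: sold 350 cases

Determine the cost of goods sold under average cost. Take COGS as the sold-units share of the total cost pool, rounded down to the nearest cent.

Dec 13, sell 350: 350/1000 × $19,267.00 → $6,743.45
Ending inventory (cost pool remaining) = $12,523.55
Check: goods available $19,267.00 = COGS $6,743.45 + ending $12,523.55

COGS = $6,743.45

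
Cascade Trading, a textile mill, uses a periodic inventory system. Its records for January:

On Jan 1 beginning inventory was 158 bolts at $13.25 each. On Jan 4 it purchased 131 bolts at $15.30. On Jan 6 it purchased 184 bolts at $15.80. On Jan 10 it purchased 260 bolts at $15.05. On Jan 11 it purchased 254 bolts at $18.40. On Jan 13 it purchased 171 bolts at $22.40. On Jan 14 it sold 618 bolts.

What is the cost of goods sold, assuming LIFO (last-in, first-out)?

Jan 14, 618 sold [LIFO — newest first]: 171 @ $22.40 + 254 @ $18.40 + 193 @ $15.05 = $11,408.65
Ending inventory: 158 @ $13.25 + 131 @ $15.30 + 184 @ $15.80 + 67 @ $15.05 = $8,013.35

COGS = $11,408.65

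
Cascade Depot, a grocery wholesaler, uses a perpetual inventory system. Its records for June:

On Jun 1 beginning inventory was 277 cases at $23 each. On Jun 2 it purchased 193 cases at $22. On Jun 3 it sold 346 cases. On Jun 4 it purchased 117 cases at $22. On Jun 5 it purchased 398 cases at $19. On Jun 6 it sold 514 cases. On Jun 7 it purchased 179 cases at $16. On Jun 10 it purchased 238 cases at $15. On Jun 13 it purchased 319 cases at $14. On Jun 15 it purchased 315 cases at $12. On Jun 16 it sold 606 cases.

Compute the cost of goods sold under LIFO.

Jun 3, 346 sold [LIFO — newest first]: 193 @ $22 + 153 @ $23 = $7,765
Jun 6, 514 sold [LIFO — newest first]: 398 @ $19 + 116 @ $22 = $10,114
Jun 16, 606 sold [LIFO — newest first]: 315 @ $12 + 291 @ $14 = $7,854
Total COGS = $7,765 + $10,114 + $7,854 = $25,733
Ending inventory: 124 @ $23 + 1 @ $22 + 179 @ $16 + 238 @ $15 + 28 @ $14 = $9,700

COGS = $25,733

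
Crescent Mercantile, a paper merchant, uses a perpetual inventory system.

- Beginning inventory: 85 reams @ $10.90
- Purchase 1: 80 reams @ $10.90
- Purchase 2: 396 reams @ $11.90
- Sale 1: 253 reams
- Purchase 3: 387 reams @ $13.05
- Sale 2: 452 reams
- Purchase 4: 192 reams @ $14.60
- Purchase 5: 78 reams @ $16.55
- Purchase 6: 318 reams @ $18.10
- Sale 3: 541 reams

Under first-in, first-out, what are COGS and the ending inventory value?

Sale 1 (253) [FIFO — oldest first]: 85 @ $10.90 + 80 @ $10.90 + 88 @ $11.90 = $2,845.70
Sale 2 (452) [FIFO — oldest first]: 308 @ $11.90 + 144 @ $13.05 = $5,544.40
Sale 3 (541) [FIFO — oldest first]: 243 @ $13.05 + 192 @ $14.60 + 78 @ $16.55 + 28 @ $18.10 = $7,772.05
Total COGS = $2,845.70 + $5,544.40 + $7,772.05 = $16,162.15
Ending inventory: 290 @ $18.10 = $5,249.00

COGS = $16,162.15; ending inventory = $5,249.00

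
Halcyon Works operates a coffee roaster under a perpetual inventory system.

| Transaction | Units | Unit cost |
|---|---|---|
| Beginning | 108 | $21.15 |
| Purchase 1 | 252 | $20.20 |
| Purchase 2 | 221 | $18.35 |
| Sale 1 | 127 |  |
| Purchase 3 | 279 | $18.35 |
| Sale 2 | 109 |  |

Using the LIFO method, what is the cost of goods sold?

COGS = $4,330.60

Sale 1 (127) [LIFO — newest first]: 127 @ $18.35 = $2,330.45
Sale 2 (109) [LIFO — newest first]: 109 @ $18.35 = $2,000.15
Total COGS = $2,330.45 + $2,000.15 = $4,330.60
Ending inventory: 108 @ $21.15 + 252 @ $20.20 + 94 @ $18.35 + 170 @ $18.35 = $12,219.00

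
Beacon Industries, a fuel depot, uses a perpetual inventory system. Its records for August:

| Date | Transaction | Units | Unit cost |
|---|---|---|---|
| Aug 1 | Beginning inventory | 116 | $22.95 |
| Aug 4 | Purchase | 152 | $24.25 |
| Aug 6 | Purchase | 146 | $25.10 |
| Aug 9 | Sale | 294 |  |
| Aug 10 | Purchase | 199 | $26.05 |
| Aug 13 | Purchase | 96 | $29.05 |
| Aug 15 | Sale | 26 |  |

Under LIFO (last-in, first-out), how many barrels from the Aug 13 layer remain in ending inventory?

Aug 9, 294 sold [LIFO — newest first]: 146 @ $25.10 + 148 @ $24.25 = $7,253.60
Aug 15, 26 sold [LIFO — newest first]: 26 @ $29.05 = $755.30
Total COGS = $7,253.60 + $755.30 = $8,008.90
Ending inventory: 116 @ $22.95 + 4 @ $24.25 + 199 @ $26.05 + 70 @ $29.05 = $9,976.65

70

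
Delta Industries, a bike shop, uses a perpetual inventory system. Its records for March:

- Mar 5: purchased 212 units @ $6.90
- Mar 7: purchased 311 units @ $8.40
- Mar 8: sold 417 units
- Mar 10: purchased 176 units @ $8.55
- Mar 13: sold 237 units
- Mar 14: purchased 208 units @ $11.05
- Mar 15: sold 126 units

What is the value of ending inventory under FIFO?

Ending inventory = $1,403.35

Mar 8, 417 sold [FIFO — oldest first]: 212 @ $6.90 + 205 @ $8.40 = $3,184.80
Mar 13, 237 sold [FIFO — oldest first]: 106 @ $8.40 + 131 @ $8.55 = $2,010.45
Mar 15, 126 sold [FIFO — oldest first]: 45 @ $8.55 + 81 @ $11.05 = $1,279.80
Total COGS = $3,184.80 + $2,010.45 + $1,279.80 = $6,475.05
Ending inventory: 127 @ $11.05 = $1,403.35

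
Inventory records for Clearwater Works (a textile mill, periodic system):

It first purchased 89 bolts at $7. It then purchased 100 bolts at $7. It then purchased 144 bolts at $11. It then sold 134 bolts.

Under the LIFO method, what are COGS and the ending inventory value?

COGS = $1,474; ending inventory = $1,433

Sale 1 (134) [LIFO — newest first]: 134 @ $11 = $1,474
Ending inventory: 89 @ $7 + 100 @ $7 + 10 @ $11 = $1,433
Check: goods available $2,907 = COGS $1,474 + ending $1,433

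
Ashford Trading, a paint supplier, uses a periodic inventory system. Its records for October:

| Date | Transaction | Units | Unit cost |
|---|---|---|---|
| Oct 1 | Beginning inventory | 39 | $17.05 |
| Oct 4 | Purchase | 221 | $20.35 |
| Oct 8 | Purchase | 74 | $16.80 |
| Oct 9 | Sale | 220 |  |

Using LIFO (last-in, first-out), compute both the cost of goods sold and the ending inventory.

COGS = $4,214.30; ending inventory = $2,191.20

Oct 9, 220 sold [LIFO — newest first]: 74 @ $16.80 + 146 @ $20.35 = $4,214.30
Ending inventory: 39 @ $17.05 + 75 @ $20.35 = $2,191.20
Check: goods available $6,405.50 = COGS $4,214.30 + ending $2,191.20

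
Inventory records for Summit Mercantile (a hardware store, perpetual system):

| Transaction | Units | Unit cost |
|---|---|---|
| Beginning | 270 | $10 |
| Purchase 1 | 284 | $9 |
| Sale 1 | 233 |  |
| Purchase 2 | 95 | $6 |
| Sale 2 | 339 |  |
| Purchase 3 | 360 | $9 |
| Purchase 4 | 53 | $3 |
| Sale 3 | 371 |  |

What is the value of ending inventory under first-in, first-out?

Ending inventory = $753

Sale 1 (233) [FIFO — oldest first]: 233 @ $10 = $2,330
Sale 2 (339) [FIFO — oldest first]: 37 @ $10 + 284 @ $9 + 18 @ $6 = $3,034
Sale 3 (371) [FIFO — oldest first]: 77 @ $6 + 294 @ $9 = $3,108
Total COGS = $2,330 + $3,034 + $3,108 = $8,472
Ending inventory: 66 @ $9 + 53 @ $3 = $753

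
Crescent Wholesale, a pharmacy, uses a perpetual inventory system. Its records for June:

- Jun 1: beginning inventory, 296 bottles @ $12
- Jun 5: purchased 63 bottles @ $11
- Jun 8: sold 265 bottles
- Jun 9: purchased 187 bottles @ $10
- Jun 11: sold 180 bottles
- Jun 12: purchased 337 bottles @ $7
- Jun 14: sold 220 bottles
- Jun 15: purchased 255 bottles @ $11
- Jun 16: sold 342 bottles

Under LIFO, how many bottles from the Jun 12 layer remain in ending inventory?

Jun 8, 265 sold [LIFO — newest first]: 63 @ $11 + 202 @ $12 = $3,117
Jun 11, 180 sold [LIFO — newest first]: 180 @ $10 = $1,800
Jun 14, 220 sold [LIFO — newest first]: 220 @ $7 = $1,540
Jun 16, 342 sold [LIFO — newest first]: 255 @ $11 + 87 @ $7 = $3,414
Total COGS = $3,117 + $1,800 + $1,540 + $3,414 = $9,871
Ending inventory: 94 @ $12 + 7 @ $10 + 30 @ $7 = $1,408
Check: goods available $11,279 = COGS $9,871 + ending $1,408

30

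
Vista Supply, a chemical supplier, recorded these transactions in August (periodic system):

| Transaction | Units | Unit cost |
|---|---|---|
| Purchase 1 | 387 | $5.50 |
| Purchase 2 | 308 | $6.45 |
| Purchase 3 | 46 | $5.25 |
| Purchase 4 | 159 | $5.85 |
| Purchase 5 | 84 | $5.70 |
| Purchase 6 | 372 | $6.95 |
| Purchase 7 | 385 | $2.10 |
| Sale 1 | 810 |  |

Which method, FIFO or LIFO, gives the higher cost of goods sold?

FIFO

FIFO COGS: 387 @ $5.50 + 308 @ $6.45 + 46 @ $5.25 + 69 @ $5.85 = $4,760.25
LIFO COGS: 385 @ $2.10 + 372 @ $6.95 + 53 @ $5.70 = $3,696.00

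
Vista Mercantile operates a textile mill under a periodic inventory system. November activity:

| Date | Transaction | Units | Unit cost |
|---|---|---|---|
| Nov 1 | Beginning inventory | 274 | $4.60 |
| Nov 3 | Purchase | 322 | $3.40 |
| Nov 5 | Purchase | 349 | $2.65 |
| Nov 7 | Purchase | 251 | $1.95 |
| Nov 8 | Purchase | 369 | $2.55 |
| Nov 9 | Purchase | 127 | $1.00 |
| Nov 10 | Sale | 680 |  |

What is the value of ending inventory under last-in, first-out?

Nov 10, 680 sold [LIFO — newest first]: 127 @ $1.00 + 369 @ $2.55 + 184 @ $1.95 = $1,426.75
Ending inventory: 274 @ $4.60 + 322 @ $3.40 + 349 @ $2.65 + 67 @ $1.95 = $3,410.70
Check: goods available $4,837.45 = COGS $1,426.75 + ending $3,410.70

Ending inventory = $3,410.70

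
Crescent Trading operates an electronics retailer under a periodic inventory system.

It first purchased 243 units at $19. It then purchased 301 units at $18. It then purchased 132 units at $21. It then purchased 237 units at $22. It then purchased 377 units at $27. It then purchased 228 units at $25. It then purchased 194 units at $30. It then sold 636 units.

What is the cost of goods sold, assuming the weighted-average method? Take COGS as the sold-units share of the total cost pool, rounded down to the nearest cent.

COGS = $14,755.79

Sale 1, sell 636: 636/1712 × $39,720.00 → $14,755.79
Ending inventory (cost pool remaining) = $24,964.21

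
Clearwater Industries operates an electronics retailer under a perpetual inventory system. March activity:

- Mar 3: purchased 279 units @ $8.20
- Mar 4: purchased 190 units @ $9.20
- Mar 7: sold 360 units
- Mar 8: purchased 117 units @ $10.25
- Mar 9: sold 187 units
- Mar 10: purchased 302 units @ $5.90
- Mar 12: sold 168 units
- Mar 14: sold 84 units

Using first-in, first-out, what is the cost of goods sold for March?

Mar 7, 360 sold [FIFO — oldest first]: 279 @ $8.20 + 81 @ $9.20 = $3,033.00
Mar 9, 187 sold [FIFO — oldest first]: 109 @ $9.20 + 78 @ $10.25 = $1,802.30
Mar 12, 168 sold [FIFO — oldest first]: 39 @ $10.25 + 129 @ $5.90 = $1,160.85
Mar 14, 84 sold [FIFO — oldest first]: 84 @ $5.90 = $495.60
Total COGS = $3,033.00 + $1,802.30 + $1,160.85 + $495.60 = $6,491.75
Ending inventory: 89 @ $5.90 = $525.10

COGS = $6,491.75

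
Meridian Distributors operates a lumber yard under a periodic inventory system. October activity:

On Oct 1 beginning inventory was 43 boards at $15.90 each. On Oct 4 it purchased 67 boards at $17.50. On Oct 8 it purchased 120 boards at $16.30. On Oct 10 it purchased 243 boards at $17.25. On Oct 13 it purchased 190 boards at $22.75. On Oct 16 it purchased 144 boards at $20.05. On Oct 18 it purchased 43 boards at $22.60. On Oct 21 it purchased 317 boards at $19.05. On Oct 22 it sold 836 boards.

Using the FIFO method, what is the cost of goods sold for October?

Oct 22, 836 sold [FIFO — oldest first]: 43 @ $15.90 + 67 @ $17.50 + 120 @ $16.30 + 243 @ $17.25 + 190 @ $22.75 + 144 @ $20.05 + 29 @ $22.60 = $15,869.05
Ending inventory: 14 @ $22.60 + 317 @ $19.05 = $6,355.25
Check: goods available $22,224.30 = COGS $15,869.05 + ending $6,355.25

COGS = $15,869.05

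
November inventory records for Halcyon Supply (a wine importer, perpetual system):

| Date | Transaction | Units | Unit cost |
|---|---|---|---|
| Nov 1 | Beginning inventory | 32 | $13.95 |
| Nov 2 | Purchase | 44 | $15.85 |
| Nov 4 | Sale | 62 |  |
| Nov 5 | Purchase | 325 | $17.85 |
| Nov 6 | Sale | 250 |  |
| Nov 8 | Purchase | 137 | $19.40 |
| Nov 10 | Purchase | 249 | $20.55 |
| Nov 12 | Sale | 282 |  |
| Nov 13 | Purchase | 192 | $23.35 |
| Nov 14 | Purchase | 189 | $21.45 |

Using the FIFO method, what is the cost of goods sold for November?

COGS = $10,753.65

Nov 4, 62 sold [FIFO — oldest first]: 32 @ $13.95 + 30 @ $15.85 = $921.90
Nov 6, 250 sold [FIFO — oldest first]: 14 @ $15.85 + 236 @ $17.85 = $4,434.50
Nov 12, 282 sold [FIFO — oldest first]: 89 @ $17.85 + 137 @ $19.40 + 56 @ $20.55 = $5,397.25
Total COGS = $921.90 + $4,434.50 + $5,397.25 = $10,753.65
Ending inventory: 193 @ $20.55 + 192 @ $23.35 + 189 @ $21.45 = $12,503.40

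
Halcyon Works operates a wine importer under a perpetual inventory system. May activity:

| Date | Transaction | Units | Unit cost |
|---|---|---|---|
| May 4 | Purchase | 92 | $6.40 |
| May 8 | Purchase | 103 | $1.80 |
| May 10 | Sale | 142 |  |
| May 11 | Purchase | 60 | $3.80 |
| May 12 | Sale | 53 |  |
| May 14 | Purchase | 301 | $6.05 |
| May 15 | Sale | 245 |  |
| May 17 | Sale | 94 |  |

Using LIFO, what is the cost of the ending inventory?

May 10, 142 sold [LIFO — newest first]: 103 @ $1.80 + 39 @ $6.40 = $435.00
May 12, 53 sold [LIFO — newest first]: 53 @ $3.80 = $201.40
May 15, 245 sold [LIFO — newest first]: 245 @ $6.05 = $1,482.25
May 17, 94 sold [LIFO — newest first]: 56 @ $6.05 + 7 @ $3.80 + 31 @ $6.40 = $563.80
Total COGS = $435.00 + $201.40 + $1,482.25 + $563.80 = $2,682.45
Ending inventory: 22 @ $6.40 = $140.80
Check: goods available $2,823.25 = COGS $2,682.45 + ending $140.80

Ending inventory = $140.80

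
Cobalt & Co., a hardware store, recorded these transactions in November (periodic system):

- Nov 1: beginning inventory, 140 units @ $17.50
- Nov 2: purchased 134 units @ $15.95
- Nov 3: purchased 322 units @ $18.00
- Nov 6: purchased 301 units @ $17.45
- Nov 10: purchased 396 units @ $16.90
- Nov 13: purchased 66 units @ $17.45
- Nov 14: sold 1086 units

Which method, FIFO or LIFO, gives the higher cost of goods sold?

FIFO COGS: 140 @ $17.50 + 134 @ $15.95 + 322 @ $18.00 + 301 @ $17.45 + 189 @ $16.90 = $18,829.85
LIFO COGS: 66 @ $17.45 + 396 @ $16.90 + 301 @ $17.45 + 322 @ $18.00 + 1 @ $15.95 = $18,908.50

LIFO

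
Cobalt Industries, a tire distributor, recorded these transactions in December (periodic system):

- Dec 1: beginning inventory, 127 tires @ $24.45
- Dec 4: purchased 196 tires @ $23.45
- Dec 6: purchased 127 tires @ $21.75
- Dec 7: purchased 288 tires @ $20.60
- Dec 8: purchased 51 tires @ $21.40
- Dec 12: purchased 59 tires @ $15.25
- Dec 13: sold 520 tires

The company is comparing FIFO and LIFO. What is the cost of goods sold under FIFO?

FIFO COGS: 127 @ $24.45 + 196 @ $23.45 + 127 @ $21.75 + 70 @ $20.60 = $11,905.60
LIFO COGS: 59 @ $15.25 + 51 @ $21.40 + 288 @ $20.60 + 122 @ $21.75 = $10,577.45

COGS = $11,905.60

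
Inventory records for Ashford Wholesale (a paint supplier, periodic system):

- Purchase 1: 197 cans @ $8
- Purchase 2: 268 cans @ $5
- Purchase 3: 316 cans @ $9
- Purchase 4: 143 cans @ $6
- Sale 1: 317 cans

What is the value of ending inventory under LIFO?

Ending inventory = $4,194

Sale 1 (317) [LIFO — newest first]: 143 @ $6 + 174 @ $9 = $2,424
Ending inventory: 197 @ $8 + 268 @ $5 + 142 @ $9 = $4,194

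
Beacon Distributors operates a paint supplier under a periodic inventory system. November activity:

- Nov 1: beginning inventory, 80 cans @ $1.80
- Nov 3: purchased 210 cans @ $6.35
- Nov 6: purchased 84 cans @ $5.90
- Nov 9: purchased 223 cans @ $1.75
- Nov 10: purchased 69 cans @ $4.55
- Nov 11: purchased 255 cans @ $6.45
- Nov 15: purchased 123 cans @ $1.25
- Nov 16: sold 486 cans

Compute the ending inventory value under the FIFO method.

Nov 16, 486 sold [FIFO — oldest first]: 80 @ $1.80 + 210 @ $6.35 + 84 @ $5.90 + 112 @ $1.75 = $2,169.10
Ending inventory: 111 @ $1.75 + 69 @ $4.55 + 255 @ $6.45 + 123 @ $1.25 = $2,306.70
Check: goods available $4,475.80 = COGS $2,169.10 + ending $2,306.70

Ending inventory = $2,306.70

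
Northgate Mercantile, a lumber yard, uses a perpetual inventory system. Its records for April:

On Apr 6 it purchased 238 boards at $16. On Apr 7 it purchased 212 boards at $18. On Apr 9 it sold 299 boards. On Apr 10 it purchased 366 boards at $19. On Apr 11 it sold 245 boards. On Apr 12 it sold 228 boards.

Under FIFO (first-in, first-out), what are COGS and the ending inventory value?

Apr 9, 299 sold [FIFO — oldest first]: 238 @ $16 + 61 @ $18 = $4,906
Apr 11, 245 sold [FIFO — oldest first]: 151 @ $18 + 94 @ $19 = $4,504
Apr 12, 228 sold [FIFO — oldest first]: 228 @ $19 = $4,332
Total COGS = $4,906 + $4,504 + $4,332 = $13,742
Ending inventory: 44 @ $19 = $836

COGS = $13,742; ending inventory = $836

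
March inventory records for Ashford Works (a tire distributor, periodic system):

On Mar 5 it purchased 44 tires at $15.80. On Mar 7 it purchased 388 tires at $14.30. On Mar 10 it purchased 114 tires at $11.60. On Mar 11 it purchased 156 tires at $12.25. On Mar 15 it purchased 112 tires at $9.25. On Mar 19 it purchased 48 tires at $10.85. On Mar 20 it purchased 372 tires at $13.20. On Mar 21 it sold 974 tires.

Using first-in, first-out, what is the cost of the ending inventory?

Mar 21, 974 sold [FIFO — oldest first]: 44 @ $15.80 + 388 @ $14.30 + 114 @ $11.60 + 156 @ $12.25 + 112 @ $9.25 + 48 @ $10.85 + 112 @ $13.20 = $12,512.20
Ending inventory: 260 @ $13.20 = $3,432.00

Ending inventory = $3,432.00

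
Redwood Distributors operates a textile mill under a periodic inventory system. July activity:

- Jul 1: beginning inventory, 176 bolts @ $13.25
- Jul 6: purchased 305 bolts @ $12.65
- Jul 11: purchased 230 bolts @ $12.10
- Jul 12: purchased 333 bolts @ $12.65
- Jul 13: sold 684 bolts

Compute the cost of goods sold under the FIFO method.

Jul 13, 684 sold [FIFO — oldest first]: 176 @ $13.25 + 305 @ $12.65 + 203 @ $12.10 = $8,646.55
Ending inventory: 27 @ $12.10 + 333 @ $12.65 = $4,539.15
Check: goods available $13,185.70 = COGS $8,646.55 + ending $4,539.15

COGS = $8,646.55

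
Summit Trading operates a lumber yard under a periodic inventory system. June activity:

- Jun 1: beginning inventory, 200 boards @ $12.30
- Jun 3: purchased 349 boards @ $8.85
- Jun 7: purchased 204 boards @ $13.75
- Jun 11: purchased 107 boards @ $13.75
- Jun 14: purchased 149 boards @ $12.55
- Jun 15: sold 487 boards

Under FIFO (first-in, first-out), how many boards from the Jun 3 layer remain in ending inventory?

Jun 15, 487 sold [FIFO — oldest first]: 200 @ $12.30 + 287 @ $8.85 = $4,999.95
Ending inventory: 62 @ $8.85 + 204 @ $13.75 + 107 @ $13.75 + 149 @ $12.55 = $6,694.90
Check: goods available $11,694.85 = COGS $4,999.95 + ending $6,694.90

62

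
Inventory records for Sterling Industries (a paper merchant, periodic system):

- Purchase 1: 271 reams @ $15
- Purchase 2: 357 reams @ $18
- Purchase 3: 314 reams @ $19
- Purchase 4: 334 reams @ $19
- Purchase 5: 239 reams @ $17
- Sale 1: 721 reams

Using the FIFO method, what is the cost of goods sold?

COGS = $12,258

Sale 1 (721) [FIFO — oldest first]: 271 @ $15 + 357 @ $18 + 93 @ $19 = $12,258
Ending inventory: 221 @ $19 + 334 @ $19 + 239 @ $17 = $14,608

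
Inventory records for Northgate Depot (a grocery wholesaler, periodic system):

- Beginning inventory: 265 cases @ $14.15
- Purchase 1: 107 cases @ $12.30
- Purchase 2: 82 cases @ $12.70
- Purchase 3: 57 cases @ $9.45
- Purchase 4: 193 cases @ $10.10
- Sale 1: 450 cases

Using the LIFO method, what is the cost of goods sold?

COGS = $5,001.10

Sale 1 (450) [LIFO — newest first]: 193 @ $10.10 + 57 @ $9.45 + 82 @ $12.70 + 107 @ $12.30 + 11 @ $14.15 = $5,001.10
Ending inventory: 254 @ $14.15 = $3,594.10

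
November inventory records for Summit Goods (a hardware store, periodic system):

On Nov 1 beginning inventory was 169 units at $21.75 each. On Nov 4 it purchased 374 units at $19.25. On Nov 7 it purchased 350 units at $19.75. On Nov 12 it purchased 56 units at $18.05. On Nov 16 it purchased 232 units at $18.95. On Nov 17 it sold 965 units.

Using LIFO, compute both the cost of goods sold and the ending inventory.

COGS = $18,614.45; ending inventory = $4,580.50

Nov 17, 965 sold [LIFO — newest first]: 232 @ $18.95 + 56 @ $18.05 + 350 @ $19.75 + 327 @ $19.25 = $18,614.45
Ending inventory: 169 @ $21.75 + 47 @ $19.25 = $4,580.50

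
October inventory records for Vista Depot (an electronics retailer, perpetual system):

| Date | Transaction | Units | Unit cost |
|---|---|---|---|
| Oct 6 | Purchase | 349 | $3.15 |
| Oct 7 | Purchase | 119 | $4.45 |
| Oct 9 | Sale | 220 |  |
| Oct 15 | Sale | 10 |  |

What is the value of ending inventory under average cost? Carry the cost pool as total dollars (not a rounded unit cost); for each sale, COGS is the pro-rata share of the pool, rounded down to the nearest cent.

After Oct 6: 349 on hand, pool $1,099.35 (≈ $3.1500 each)
After Oct 7: 468 on hand, pool $1,628.90 (≈ $3.4806 each)
Oct 9, sell 220: 220/468 × $1,628.90 → $765.72
Oct 15, sell 10: 10/248 × $863.18 → $34.80
Total COGS = $765.72 + $34.80 = $800.52
Ending inventory (cost pool remaining) = $828.38
Check: goods available $1,628.90 = COGS $800.52 + ending $828.38

Ending inventory = $828.38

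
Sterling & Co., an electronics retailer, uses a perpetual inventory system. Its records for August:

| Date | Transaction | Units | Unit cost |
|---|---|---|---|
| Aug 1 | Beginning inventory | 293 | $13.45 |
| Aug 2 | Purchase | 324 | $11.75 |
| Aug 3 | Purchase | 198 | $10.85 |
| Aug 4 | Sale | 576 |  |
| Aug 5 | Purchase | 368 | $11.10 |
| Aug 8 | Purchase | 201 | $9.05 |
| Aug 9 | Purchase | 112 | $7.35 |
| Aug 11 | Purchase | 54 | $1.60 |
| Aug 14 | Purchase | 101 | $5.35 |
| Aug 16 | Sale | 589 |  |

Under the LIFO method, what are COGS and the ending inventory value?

COGS = $11,293.70; ending inventory = $5,956.25

Aug 4, 576 sold [LIFO — newest first]: 198 @ $10.85 + 324 @ $11.75 + 54 @ $13.45 = $6,681.60
Aug 16, 589 sold [LIFO — newest first]: 101 @ $5.35 + 54 @ $1.60 + 112 @ $7.35 + 201 @ $9.05 + 121 @ $11.10 = $4,612.10
Total COGS = $6,681.60 + $4,612.10 = $11,293.70
Ending inventory: 239 @ $13.45 + 247 @ $11.10 = $5,956.25
Check: goods available $17,249.95 = COGS $11,293.70 + ending $5,956.25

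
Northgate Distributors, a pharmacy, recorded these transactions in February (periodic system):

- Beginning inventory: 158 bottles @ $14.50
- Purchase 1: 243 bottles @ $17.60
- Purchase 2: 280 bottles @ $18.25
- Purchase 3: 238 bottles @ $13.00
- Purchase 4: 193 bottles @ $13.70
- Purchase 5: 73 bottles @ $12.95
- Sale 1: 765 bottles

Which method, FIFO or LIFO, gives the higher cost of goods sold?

FIFO

FIFO COGS: 158 @ $14.50 + 243 @ $17.60 + 280 @ $18.25 + 84 @ $13.00 = $12,769.80
LIFO COGS: 73 @ $12.95 + 193 @ $13.70 + 238 @ $13.00 + 261 @ $18.25 = $11,446.70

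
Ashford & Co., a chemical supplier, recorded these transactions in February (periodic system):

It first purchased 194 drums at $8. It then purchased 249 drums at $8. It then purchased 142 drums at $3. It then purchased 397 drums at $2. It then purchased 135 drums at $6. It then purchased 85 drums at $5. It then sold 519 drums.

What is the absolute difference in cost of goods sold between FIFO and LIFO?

FIFO COGS: 194 @ $8 + 249 @ $8 + 76 @ $3 = $3,772
LIFO COGS: 85 @ $5 + 135 @ $6 + 299 @ $2 = $1,833
Difference = |$3,772 − $1,833| = $1,939

$1,939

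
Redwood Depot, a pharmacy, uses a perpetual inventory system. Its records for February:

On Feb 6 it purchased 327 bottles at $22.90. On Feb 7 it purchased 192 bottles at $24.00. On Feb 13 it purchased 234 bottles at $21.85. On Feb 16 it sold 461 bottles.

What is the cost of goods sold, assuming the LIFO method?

Feb 16, 461 sold [LIFO — newest first]: 234 @ $21.85 + 192 @ $24.00 + 35 @ $22.90 = $10,522.40
Ending inventory: 292 @ $22.90 = $6,686.80

COGS = $10,522.40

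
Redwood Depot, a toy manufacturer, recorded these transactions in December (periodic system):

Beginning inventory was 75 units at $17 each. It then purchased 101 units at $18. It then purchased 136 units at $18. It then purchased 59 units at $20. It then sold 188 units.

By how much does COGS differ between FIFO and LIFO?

$193

FIFO COGS: 75 @ $17 + 101 @ $18 + 12 @ $18 = $3,309
LIFO COGS: 59 @ $20 + 129 @ $18 = $3,502
Difference = |$3,309 − $3,502| = $193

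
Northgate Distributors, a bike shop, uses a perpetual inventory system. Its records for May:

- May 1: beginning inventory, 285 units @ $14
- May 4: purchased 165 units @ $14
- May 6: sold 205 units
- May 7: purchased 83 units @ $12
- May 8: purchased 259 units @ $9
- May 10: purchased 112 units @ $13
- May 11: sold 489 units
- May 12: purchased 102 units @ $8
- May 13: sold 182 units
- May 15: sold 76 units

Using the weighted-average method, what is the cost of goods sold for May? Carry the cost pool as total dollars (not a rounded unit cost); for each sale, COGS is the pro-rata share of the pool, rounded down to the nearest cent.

COGS = $11,330.71

After May 1: 285 on hand, pool $3,990.00 (≈ $14.0000 each)
After May 4: 450 on hand, pool $6,300.00 (≈ $14.0000 each)
May 6, sell 205: 205/450 × $6,300.00 → $2,870.00
After May 7: 328 on hand, pool $4,426.00 (≈ $13.4939 each)
After May 8: 587 on hand, pool $6,757.00 (≈ $11.5111 each)
After May 10: 699 on hand, pool $8,213.00 (≈ $11.7496 each)
May 11, sell 489: 489/699 × $8,213.00 → $5,745.57
After May 12: 312 on hand, pool $3,283.43 (≈ $10.5238 each)
May 13, sell 182: 182/312 × $3,283.43 → $1,915.33
May 15, sell 76: 76/130 × $1,368.10 → $799.81
Total COGS = $2,870.00 + $5,745.57 + $1,915.33 + $799.81 = $11,330.71
Ending inventory (cost pool remaining) = $568.29
Check: goods available $11,899.00 = COGS $11,330.71 + ending $568.29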